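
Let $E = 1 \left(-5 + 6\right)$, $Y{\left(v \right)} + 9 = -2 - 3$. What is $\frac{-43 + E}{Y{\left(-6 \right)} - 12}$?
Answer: $\frac{21}{13} \approx 1.6154$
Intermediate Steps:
$Y{\left(v \right)} = -14$ ($Y{\left(v \right)} = -9 - 5 = -14$)
$E = 1$ ($E = 1 \cdot 1 = 1$)
$\frac{-43 + E}{Y{\left(-6 \right)} - 12} = \frac{-43 + 1}{-14 - 12} = \frac{1}{-26} \left(-42\right) = \left(- \frac{1}{26}\right) \left(-42\right) = \frac{21}{13}$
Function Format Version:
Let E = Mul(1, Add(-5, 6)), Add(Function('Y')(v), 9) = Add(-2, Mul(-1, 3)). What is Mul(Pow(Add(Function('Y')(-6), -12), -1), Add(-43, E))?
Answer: Rational(21, 13) ≈ 1.6154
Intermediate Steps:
Function('Y')(v) = -14 (Function('Y')(v) = Add(-9, Add(-2, Mul(-1, 3))) = Add(-9, Add(-2, -3)) = Add(-9, -5) = -14)
E = 1 (E = Mul(1, 1) = 1)
Mul(Pow(Add(Function('Y')(-6), -12), -1), Add(-43, E)) = Mul(Pow(Add(-14, -12), -1), Add(-43, 1)) = Mul(Pow(-26, -1), -42) = Mul(Rational(-1, 26), -42) = Rational(21, 13)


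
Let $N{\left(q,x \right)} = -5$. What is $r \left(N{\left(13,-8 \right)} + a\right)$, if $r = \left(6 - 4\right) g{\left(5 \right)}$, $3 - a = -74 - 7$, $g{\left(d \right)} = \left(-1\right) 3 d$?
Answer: $-2370$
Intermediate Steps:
$g{\left(d \right)} = - 3 d$
$a = 84$ ($a = 3 - \left(-74 - 7\right) = 3 - -81 = 3 + 81 = 84$)
$r = -30$ ($r = \left(6 - 4\right) \left(\left(-3\right) 5\right) = 2 \left(-15\right) = -30$)
$r \left(N{\left(13,-8 \right)} + a\right) = - 30 \left(-5 + 84\right) = \left(-30\right) 79 = -2370$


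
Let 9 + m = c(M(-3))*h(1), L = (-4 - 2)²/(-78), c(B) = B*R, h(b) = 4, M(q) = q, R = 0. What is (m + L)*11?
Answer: -1353/13 ≈ -104.08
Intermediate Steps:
c(B) = 0 (c(B) = B*0 = 0)
L = -6/13 (L = (-6)²*(-1/78) = 36*(-1/78) = -6/13 ≈ -0.46154)
m = -9 (m = -9 + 0*4 = -9 + 0 = -9)
(m + L)*11 = (-9 - 6/13)*11 = -123/13*11 = -1353/13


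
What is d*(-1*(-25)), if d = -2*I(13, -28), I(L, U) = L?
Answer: -650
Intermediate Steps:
d = -26 (d = -2*13 = -26)
d*(-1*(-25)) = -(-26)*(-25) = -26*25 = -650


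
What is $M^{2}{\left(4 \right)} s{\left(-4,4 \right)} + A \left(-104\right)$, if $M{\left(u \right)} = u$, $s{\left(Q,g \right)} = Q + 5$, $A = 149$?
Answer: $-15480$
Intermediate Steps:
$s{\left(Q,g \right)} = 5 + Q$
$M^{2}{\left(4 \right)} s{\left(-4,4 \right)} + A \left(-104\right) = 4^{2} \left(5 - 4\right) + 149 \left(-104\right) = 16 \cdot 1 - 15496 = 16 - 15496 = -15480$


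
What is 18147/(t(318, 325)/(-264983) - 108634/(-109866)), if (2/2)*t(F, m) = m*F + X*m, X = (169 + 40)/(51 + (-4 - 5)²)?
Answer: 1056613512957732/34749953819 ≈ 30406.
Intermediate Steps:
X = 19/12 (X = 209/(51 + (-9)²) = 209/(51 + 81) = 209/132 = 209*(1/132) = 19/12 ≈ 1.5833)
t(F, m) = 19*m/12 + F*m (t(F, m) = m*F + 19*m/12 = F*m + 19*m/12 = 19*m/12 + F*m)
18147/(t(318, 325)/(-264983) - 108634/(-109866)) = 18147/(((1/12)*325*(19 + 12*318))/(-264983) - 108634/(-109866)) = 18147/(((1/12)*325*(19 + 3816))*(-1/264983) - 108634*(-1/109866)) = 18147/(((1/12)*325*3835)*(-1/264983) + 54317/54933) = 18147/((1246375/12)*(-1/264983) + 54317/54933) = 18147/(-1246375/3179796 + 54317/54933) = 18147/(34749953819/58225244556) = 18147*(58225244556/34749953819) = 1056613512957732/34749953819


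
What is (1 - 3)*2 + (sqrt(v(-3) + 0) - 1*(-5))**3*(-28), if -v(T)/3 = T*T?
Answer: 7836 - 4032*I*sqrt(3) ≈ 7836.0 - 6983.6*I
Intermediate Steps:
v(T) = -3*T**2 (v(T) = -3*T*T = -3*T**2)
(1 - 3)*2 + (sqrt(v(-3) + 0) - 1*(-5))**3*(-28) = (1 - 3)*2 + (sqrt(-3*(-3)**2 + 0) - 1*(-5))**3*(-28) = -2*2 + (sqrt(-3*9 + 0) + 5)**3*(-28) = -4 + (sqrt(-27 + 0) + 5)**3*(-28) = -4 + (sqrt(-27) + 5)**3*(-28) = -4 + (3*I*sqrt(3) + 5)**3*(-28) = -4 + (5 + 3*I*sqrt(3))**3*(-28) = -4 - 28*(5 + 3*I*sqrt(3))**3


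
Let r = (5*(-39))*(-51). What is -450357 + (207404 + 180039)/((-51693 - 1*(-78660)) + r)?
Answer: -16623190141/36912 ≈ -4.5035e+5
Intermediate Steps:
r = 9945 (r = -195*(-51) = 9945)
-450357 + (207404 + 180039)/((-51693 - 1*(-78660)) + r) = -450357 + (207404 + 180039)/((-51693 - 1*(-78660)) + 9945) = -450357 + 387443/((-51693 + 78660) + 9945) = -450357 + 387443/(26967 + 9945) = -450357 + 387443/36912 = -16623190141/36912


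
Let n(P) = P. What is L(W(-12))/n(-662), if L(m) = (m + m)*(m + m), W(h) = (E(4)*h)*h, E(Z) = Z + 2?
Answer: -1492992/331 ≈ -4510.5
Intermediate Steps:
E(Z) = 2 + Z
W(h) = 6*h² (W(h) = ((2 + 4)*h)*h = (6*h)*h = 6*h²)
L(m) = 4*m² (L(m) = (2*m)*(2*m) = 4*m²)
L(W(-12))/n(-662) = (4*(6*(-12)²)²)/(-662) = (4*(6*144)²)*(-1/662) = (4*864²)*(-1/662) = (4*746496)*(-1/662) = 2985984*(-1/662) = -1492992/331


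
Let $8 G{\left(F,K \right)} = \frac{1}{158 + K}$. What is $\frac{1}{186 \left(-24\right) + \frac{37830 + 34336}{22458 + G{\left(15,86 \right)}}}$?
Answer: $- \frac{43838017}{195552039856} \approx -0.00022418$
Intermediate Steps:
$G{\left(F,K \right)} = \frac{1}{8 \left(158 + K\right)}$
$\frac{1}{186 \left(-24\right) + \frac{37830 + 34336}{22458 + G{\left(15,86 \right)}}} = \frac{1}{186 \left(-24\right) + \frac{37830 + 34336}{22458 + \frac{1}{8 \left(158 + 86\right)}}} = \frac{1}{-4464 + \frac{72166}{22458 + \frac{1}{8 \cdot 244}}} = \frac{1}{-4464 + \frac{72166}{22458 + \frac{1}{8} \cdot \frac{1}{244}}} = \frac{1}{-4464 + \frac{72166}{22458 + \frac{1}{1952}}} = \frac{1}{-4464 + \frac{72166}{\frac{43838017}{1952}}} = \frac{1}{-4464 + 72166 \cdot \frac{1952}{43838017}} = \frac{1}{-4464 + \frac{140868032}{43838017}} = \frac{1}{- \frac{195552039856}{43838017}} = - \frac{43838017}{195552039856}$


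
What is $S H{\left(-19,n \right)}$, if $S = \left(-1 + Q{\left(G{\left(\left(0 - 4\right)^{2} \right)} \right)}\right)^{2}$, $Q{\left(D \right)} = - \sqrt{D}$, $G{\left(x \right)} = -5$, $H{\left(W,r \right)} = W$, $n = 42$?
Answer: $76 - 38 i \sqrt{5} \approx 76.0 - 84.971 i$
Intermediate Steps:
$S = \left(-1 - i \sqrt{5}\right)^{2}$ ($S = \left(-1 - \sqrt{-5}\right)^{2} = \left(-1 - i \sqrt{5}\right)^{2} \approx -4.0 + 4.4721 i$)
$S H{\left(-19,n \right)} = \left(1 + i \sqrt{5}\right)^{2} \left(-19\right) = - 19 \left(1 + i \sqrt{5}\right)^{2}$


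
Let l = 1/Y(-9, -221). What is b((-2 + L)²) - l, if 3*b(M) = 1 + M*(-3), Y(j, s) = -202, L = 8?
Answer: -21611/606 ≈ -35.662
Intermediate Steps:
b(M) = ⅓ - M (b(M) = (1 + M*(-3))/3 = (1 - 3*M)/3 = ⅓ - M)
l = -1/202 (l = 1/(-202) = -1/202 ≈ -0.0049505)
b((-2 + L)²) - l = (⅓ - (-2 + 8)²) - 1*(-1/202) = (⅓ - 1*6²) + 1/202 = (⅓ - 1*36) + 1/202 = (⅓ - 36) + 1/202 = -107/3 + 1/202 = -21611/606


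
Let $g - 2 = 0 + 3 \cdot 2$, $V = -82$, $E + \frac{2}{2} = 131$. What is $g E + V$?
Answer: $958$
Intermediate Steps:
$E = 130$ ($E = -1 + 131 = 130$)
$g = 8$ ($g = 2 + \left(0 + 3 \cdot 2\right) = 2 + \left(0 + 6\right) = 2 + 6 = 8$)
$g E + V = 8 \cdot 130 - 82 = 1040 - 82 = 958$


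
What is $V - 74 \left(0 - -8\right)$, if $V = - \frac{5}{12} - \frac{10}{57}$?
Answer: $- \frac{45037}{76} \approx -592.59$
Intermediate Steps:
$V = - \frac{45}{76}$ ($V = \left(-5\right) \frac{1}{12} - \frac{10}{57} = - \frac{5}{12} - \frac{10}{57} = - \frac{45}{76} \approx -0.5921$)
$V - 74 \left(0 - -8\right) = - \frac{45}{76} - 74 \left(0 - -8\right) = - \frac{45}{76} - 74 \left(0 + 8\right) = - \frac{45}{76} - 592 = - \frac{45037}{76}$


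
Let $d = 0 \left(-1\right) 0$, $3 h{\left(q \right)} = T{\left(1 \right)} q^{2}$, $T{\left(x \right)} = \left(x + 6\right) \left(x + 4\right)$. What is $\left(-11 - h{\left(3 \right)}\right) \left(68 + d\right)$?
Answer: $-7888$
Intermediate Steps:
$T{\left(x \right)} = \left(4 + x\right) \left(6 + x\right)$ ($T{\left(x \right)} = \left(6 + x\right) \left(4 + x\right) = \left(4 + x\right) \left(6 + x\right)$)
$h{\left(q \right)} = \frac{35 q^{2}}{3}$ ($h{\left(q \right)} = \frac{\left(24 + 1^{2} + 10 \cdot 1\right) q^{2}}{3} = \frac{\left(24 + 1 + 10\right) q^{2}}{3} = \frac{35 q^{2}}{3}$)
$d = 0$ ($d = 0 \cdot 0 = 0$)
$\left(-11 - h{\left(3 \right)}\right) \left(68 + d\right) = \left(-11 - \frac{35 \cdot 3^{2}}{3}\right) \left(68 + 0\right) = \left(-11 - \frac{35}{3} \cdot 9\right) 68 = \left(-11 - 105\right) 68 = \left(-116\right) 68 = -7888$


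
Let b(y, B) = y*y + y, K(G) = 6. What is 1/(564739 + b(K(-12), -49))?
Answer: 1/564781 ≈ 1.7706e-6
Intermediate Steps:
b(y, B) = y + y**2 (b(y, B) = y**2 + y = y + y**2)
1/(564739 + b(K(-12), -49)) = 1/(564739 + 6*(1 + 6)) = 1/(564739 + 6*7) = 1/(564739 + 42) = 1/564781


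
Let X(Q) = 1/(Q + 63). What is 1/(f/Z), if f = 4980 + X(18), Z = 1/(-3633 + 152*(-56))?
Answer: -81/4899062245 ≈ -1.6534e-8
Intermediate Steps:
X(Q) = 1/(63 + Q)
Z = -1/12145 (Z = 1/(-3633 - 8512) = 1/(-12145) = -1/12145 ≈ -8.2338e-5)
f = 403381/81 (f = 4980 + 1/(63 + 18) = 4980 + 1/81 = 403381/81 ≈ 4980.0)
1/(f/Z) = 1/(403381/(81*(-1/12145))) = 1/((403381/81)*(-12145)) = 1/(-4899062245/81) = -81/4899062245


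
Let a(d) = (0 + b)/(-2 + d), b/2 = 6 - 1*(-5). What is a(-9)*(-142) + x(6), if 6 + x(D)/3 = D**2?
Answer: 374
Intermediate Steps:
x(D) = -18 + 3*D**2
b = 22 (b = 2*(6 - 1*(-5)) = 2*(6 + 5) = 2*11 = 22)
a(d) = 22/(-2 + d) (a(d) = (0 + 22)/(-2 + d) = 22/(-2 + d))
a(-9)*(-142) + x(6) = (22/(-2 - 9))*(-142) + (-18 + 3*6**2) = (22/(-11))*(-142) + (-18 + 3*36) = (22*(-1/11))*(-142) + (-18 + 108) = -2*(-142) + 90 = 284 + 90 = 374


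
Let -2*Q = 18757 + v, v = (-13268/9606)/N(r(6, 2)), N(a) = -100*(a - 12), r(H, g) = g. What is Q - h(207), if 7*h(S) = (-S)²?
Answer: -521118272281/33621000 ≈ -15500.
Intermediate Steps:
N(a) = 1200 - 100*a (N(a) = -100*(-12 + a) = 1200 - 100*a)
v = -3317/2401500 (v = (-13268/9606)/(1200 - 100*2) = (-13268*1/9606)/(1200 - 200) = -6634/4803/1000 = -6634/4803*1/1000 = -3317/2401500 ≈ -0.0013812)
h(S) = S²/7 (h(S) = (-S)²/7 = S²/7)
Q = -45044932183/4803000 (Q = -(18757 - 3317/2401500)/2 = -½*45044932183/2401500 = -45044932183/4803000 ≈ -9378.5)
Q - h(207) = -45044932183/4803000 - 207²/7 = -45044932183/4803000 - 42849/7 = -521118272281/33621000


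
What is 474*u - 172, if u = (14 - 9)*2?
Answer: 4568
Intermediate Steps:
u = 10 (u = 5*2 = 10)
474*u - 172 = 474*10 - 172 = 4740 - 172 = 4568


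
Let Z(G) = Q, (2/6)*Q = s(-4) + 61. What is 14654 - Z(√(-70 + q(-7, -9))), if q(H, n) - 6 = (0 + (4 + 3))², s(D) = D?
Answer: 14483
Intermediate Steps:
q(H, n) = 55 (q(H, n) = 6 + (0 + (4 + 3))² = 6 + (0 + 7)² = 6 + 7² = 6 + 49 = 55)
Q = 171 (Q = 3*(-4 + 61) = 3*57 = 171)
Z(G) = 171
14654 - Z(√(-70 + q(-7, -9))) = 14654 - 1*171 = 14654 - 171 = 14483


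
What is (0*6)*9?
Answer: 0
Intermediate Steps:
(0*6)*9 = 0*9 = 0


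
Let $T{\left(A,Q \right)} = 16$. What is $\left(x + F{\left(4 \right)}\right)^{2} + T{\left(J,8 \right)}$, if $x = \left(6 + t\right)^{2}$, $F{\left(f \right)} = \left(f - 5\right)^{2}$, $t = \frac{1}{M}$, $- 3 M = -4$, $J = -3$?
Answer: $\frac{559121}{256} \approx 2184.1$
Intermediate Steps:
$M = \frac{4}{3}$ ($M = \left(- \frac{1}{3}\right) \left(-4\right) = \frac{4}{3} \approx 1.3333$)
$t = \frac{3}{4}$ ($t = \frac{1}{\frac{4}{3}} = \frac{3}{4} \approx 0.75$)
$F{\left(f \right)} = \left(-5 + f\right)^{2}$
$x = \frac{729}{16}$ ($x = \left(6 + \frac{3}{4}\right)^{2} = \left(\frac{27}{4}\right)^{2} = \frac{729}{16} \approx 45.563$)
$\left(x + F{\left(4 \right)}\right)^{2} + T{\left(J,8 \right)} = \left(\frac{729}{16} + \left(-5 + 4\right)^{2}\right)^{2} + 16 = \left(\frac{729}{16} + \left(-1\right)^{2}\right)^{2} + 16 = \left(\frac{729}{16} + 1\right)^{2} + 16 = \left(\frac{745}{16}\right)^{2} + 16 = \frac{555025}{256} + 16 = \frac{559121}{256}$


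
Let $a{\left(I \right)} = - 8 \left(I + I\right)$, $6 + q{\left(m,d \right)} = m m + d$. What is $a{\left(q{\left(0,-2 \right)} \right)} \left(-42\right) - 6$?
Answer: $-5382$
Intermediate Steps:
$q{\left(m,d \right)} = -6 + d + m^{2}$ ($q{\left(m,d \right)} = -6 + \left(m m + d\right) = -6 + \left(m^{2} + d\right) = -6 + \left(d + m^{2}\right) = -6 + d + m^{2}$)
$a{\left(I \right)} = - 16 I$ ($a{\left(I \right)} = - 8 \cdot 2 I = - 16 I$)
$a{\left(q{\left(0,-2 \right)} \right)} \left(-42\right) - 6 = - 16 \left(-6 - 2 + 0^{2}\right) \left(-42\right) - 6 = - 16 \left(-6 - 2 + 0\right) \left(-42\right) - 6 = \left(-16\right) \left(-8\right) \left(-42\right) - 6 = 128 \left(-42\right) - 6 = -5376 - 6 = -5382$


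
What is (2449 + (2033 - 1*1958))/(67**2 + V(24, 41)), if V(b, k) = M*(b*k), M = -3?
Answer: 2524/1537 ≈ 1.6422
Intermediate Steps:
V(b, k) = -3*b*k
(2449 + (2033 - 1*1958))/(67**2 + V(24, 41)) = (2449 + (2033 - 1*1958))/(67**2 - 3*24*41) = (2449 + (2033 - 1958))/(4489 - 2952) = (2449 + 75)/1537 = 2524*(1/1537) = 2524/1537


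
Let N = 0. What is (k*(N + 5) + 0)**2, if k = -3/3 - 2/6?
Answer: 400/9 ≈ 44.444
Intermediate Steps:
k = -4/3 (k = -3*1/3 - 2*1/6 = -1 - 1/3 = -4/3 ≈ -1.3333)
(k*(N + 5) + 0)**2 = (-4*(0 + 5)/3 + 0)**2 = (-4/3*5 + 0)**2 = (-20/3 + 0)**2 = (-20/3)**2 = 400/9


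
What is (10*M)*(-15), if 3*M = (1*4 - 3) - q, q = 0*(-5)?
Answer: -50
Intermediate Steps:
q = 0
M = ⅓ (M = ((1*4 - 3) - 1*0)/3 = ((4 - 3) + 0)/3 = (1 + 0)/3 = (⅓)*1 = ⅓ ≈ 0.33333)
(10*M)*(-15) = (10*(⅓))*(-15) = (10/3)*(-15) = -50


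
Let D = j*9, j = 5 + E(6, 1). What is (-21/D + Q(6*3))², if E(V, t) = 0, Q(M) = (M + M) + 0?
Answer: 284089/225 ≈ 1262.6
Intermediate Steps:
Q(M) = 2*M (Q(M) = 2*M + 0 = 2*M)
j = 5 (j = 5 + 0 = 5)
D = 45 (D = 5*9 = 45)
(-21/D + Q(6*3))² = (-21/45 + 2*(6*3))² = (-21*1/45 + 2*18)² = (-7/15 + 36)² = (533/15)² = 284089/225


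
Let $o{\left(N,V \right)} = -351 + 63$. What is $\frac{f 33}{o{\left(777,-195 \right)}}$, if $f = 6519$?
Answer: $- \frac{23903}{32} \approx -746.97$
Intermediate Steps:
$o{\left(N,V \right)} = -288$
$\frac{f 33}{o{\left(777,-195 \right)}} = \frac{6519 \cdot 33}{-288} = 215127 \left(- \frac{1}{288}\right) = - \frac{23903}{32}$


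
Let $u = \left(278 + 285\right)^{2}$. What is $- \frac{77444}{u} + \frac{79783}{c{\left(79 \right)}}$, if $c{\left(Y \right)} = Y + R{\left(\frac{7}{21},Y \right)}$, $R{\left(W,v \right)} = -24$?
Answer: $\frac{2298588937}{1584845} \approx 1450.4$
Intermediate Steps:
$c{\left(Y \right)} = -24 + Y$ ($c{\left(Y \right)} = Y - 24 = -24 + Y$)
$u = 316969$ ($u = 563^{2} = 316969$)
$- \frac{77444}{u} + \frac{79783}{c{\left(79 \right)}} = - \frac{77444}{316969} + \frac{79783}{-24 + 79} = \left(-77444\right) \frac{1}{316969} + \frac{79783}{55} = - \frac{77444}{316969} + 79783 \cdot \frac{1}{55} = - \frac{77444}{316969} + \frac{7253}{5} = \frac{2298588937}{1584845}$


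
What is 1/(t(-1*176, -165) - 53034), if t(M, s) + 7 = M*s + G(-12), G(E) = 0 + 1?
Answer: -1/24000 ≈ -4.1667e-5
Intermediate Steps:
G(E) = 1
t(M, s) = -6 + M*s (t(M, s) = -7 + (M*s + 1) = -7 + (1 + M*s) = -6 + M*s)
1/(t(-1*176, -165) - 53034) = 1/((-6 - 1*176*(-165)) - 53034) = 1/((-6 - 176*(-165)) - 53034) = 1/((-6 + 29040) - 53034) = 1/(29034 - 53034) = 1/(-24000) = -1/24000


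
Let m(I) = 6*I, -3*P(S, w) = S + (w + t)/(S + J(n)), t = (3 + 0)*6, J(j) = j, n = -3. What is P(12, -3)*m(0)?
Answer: 0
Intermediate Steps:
t = 18 (t = 3*6 = 18)
P(S, w) = -S/3 - (18 + w)/(3*(-3 + S)) (P(S, w) = -(S + (w + 18)/(S - 3))/3 = -(S + (18 + w)/(-3 + S))/3 = -S/3 - (18 + w)/(3*(-3 + S)))
P(12, -3)*m(0) = ((-18 - 1*(-3) - 1*12² + 3*12)/(3*(-3 + 12)))*(6*0) = ((⅓)*(-18 + 3 - 1*144 + 36)/9)*0 = ((⅓)*(⅑)*(-18 + 3 - 144 + 36))*0 = ((⅓)*(⅑)*(-123))*0 = -41/9*0 = 0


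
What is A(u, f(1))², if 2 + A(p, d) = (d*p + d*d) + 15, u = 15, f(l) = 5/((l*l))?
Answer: 12769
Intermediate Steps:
f(l) = 5/l² (f(l) = 5/(l²) = 5/l²)
A(p, d) = 13 + d² + d*p (A(p, d) = -2 + ((d*p + d*d) + 15) = -2 + ((d*p + d²) + 15) = -2 + ((d² + d*p) + 15) = -2 + (15 + d² + d*p) = 13 + d² + d*p)
A(u, f(1))² = (13 + (5/1²)² + (5/1²)*15)² = (13 + (5*1)² + (5*1)*15)² = (13 + 5² + 5*15)² = (13 + 25 + 75)² = 113² = 12769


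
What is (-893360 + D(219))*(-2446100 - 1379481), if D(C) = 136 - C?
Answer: 3417938565383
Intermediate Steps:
(-893360 + D(219))*(-2446100 - 1379481) = (-893360 + (136 - 1*219))*(-2446100 - 1379481) = (-893360 + (136 - 219))*(-3825581) = (-893360 - 83)*(-3825581) = -893443*(-3825581) = 3417938565383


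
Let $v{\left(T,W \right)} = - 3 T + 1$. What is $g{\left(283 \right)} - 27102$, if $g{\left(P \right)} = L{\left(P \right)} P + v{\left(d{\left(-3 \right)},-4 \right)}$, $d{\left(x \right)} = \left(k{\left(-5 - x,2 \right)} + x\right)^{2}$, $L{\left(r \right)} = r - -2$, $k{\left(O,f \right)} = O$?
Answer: $53479$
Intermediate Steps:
$L{\left(r \right)} = 2 + r$ ($L{\left(r \right)} = r + 2 = 2 + r$)
$d{\left(x \right)} = 25$ ($d{\left(x \right)} = \left(\left(-5 - x\right) + x\right)^{2} = \left(-5\right)^{2} = 25$)
$v{\left(T,W \right)} = 1 - 3 T$
$g{\left(P \right)} = -74 + P \left(2 + P\right)$ ($g{\left(P \right)} = \left(2 + P\right) P + \left(1 - 75\right) = P \left(2 + P\right) + \left(1 - 75\right) = P \left(2 + P\right) - 74 = -74 + P \left(2 + P\right)$)
$g{\left(283 \right)} - 27102 = \left(-74 + 283 \left(2 + 283\right)\right) - 27102 = \left(-74 + 283 \cdot 285\right) - 27102 = \left(-74 + 80655\right) - 27102 = 80581 - 27102 = 53479$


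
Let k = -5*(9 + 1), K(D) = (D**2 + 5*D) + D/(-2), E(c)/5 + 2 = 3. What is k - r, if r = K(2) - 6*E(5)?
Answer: -33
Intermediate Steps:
E(c) = 5 (E(c) = -10 + 5*3 = -10 + 15 = 5)
K(D) = D**2 + 9*D/2 (K(D) = (D**2 + 5*D) + D*(-1/2) = (D**2 + 5*D) - D/2 = D**2 + 9*D/2)
r = -17 (r = (1/2)*2*(9 + 2*2) - 6*5 = (1/2)*2*(9 + 4) - 30 = (1/2)*2*13 - 30 = 13 - 30 = -17)
k = -50 (k = -5*10 = -50)
k - r = -50 - 1*(-17) = -50 + 17 = -33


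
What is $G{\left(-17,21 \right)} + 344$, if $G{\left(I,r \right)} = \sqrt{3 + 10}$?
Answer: $344 + \sqrt{13} \approx 347.61$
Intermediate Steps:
$G{\left(I,r \right)} = \sqrt{13}$
$G{\left(-17,21 \right)} + 344 = \sqrt{13} + 344 = 344 + \sqrt{13}$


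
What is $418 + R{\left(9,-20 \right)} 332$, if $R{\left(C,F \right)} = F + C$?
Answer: $-3234$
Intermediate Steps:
$R{\left(C,F \right)} = C + F$
$418 + R{\left(9,-20 \right)} 332 = 418 + \left(9 - 20\right) 332 = 418 - 3652 = -3234$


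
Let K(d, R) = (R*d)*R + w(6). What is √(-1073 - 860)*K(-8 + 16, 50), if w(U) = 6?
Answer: 20006*I*√1933 ≈ 8.7958e+5*I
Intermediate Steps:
K(d, R) = 6 + d*R² (K(d, R) = (R*d)*R + 6 = d*R² + 6 = 6 + d*R²)
√(-1073 - 860)*K(-8 + 16, 50) = √(-1073 - 860)*(6 + (-8 + 16)*50²) = √(-1933)*(6 + 8*2500) = (I*√1933)*(6 + 20000) = (I*√1933)*20006 = 20006*I*√1933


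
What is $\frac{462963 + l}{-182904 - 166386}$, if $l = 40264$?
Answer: $- \frac{503227}{349290} \approx -1.4407$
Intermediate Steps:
$\frac{462963 + l}{-182904 - 166386} = \frac{462963 + 40264}{-182904 - 166386} = \frac{503227}{-349290} = 503227 \left(- \frac{1}{349290}\right) = - \frac{503227}{349290}$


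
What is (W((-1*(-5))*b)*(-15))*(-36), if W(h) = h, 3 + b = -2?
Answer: -13500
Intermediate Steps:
b = -5 (b = -3 - 2 = -5)
(W((-1*(-5))*b)*(-15))*(-36) = ((-1*(-5)*(-5))*(-15))*(-36) = ((5*(-5))*(-15))*(-36) = -25*(-15)*(-36) = 375*(-36) = -13500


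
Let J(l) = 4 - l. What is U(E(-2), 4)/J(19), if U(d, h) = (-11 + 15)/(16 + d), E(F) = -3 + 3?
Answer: -1/60 ≈ -0.016667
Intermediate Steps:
E(F) = 0
U(d, h) = 4/(16 + d)
U(E(-2), 4)/J(19) = (4/(16 + 0))/(4 - 1*19) = (4/16)/(4 - 19) = (4*(1/16))/(-15) = (1/4)*(-1/15) = -1/60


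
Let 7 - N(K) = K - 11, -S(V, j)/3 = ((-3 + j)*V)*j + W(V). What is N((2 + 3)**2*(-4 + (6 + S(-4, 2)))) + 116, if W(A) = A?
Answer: 384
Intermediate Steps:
S(V, j) = -3*V - 3*V*j*(-3 + j) (S(V, j) = -3*(((-3 + j)*V)*j + V) = -3*((V*(-3 + j))*j + V) = -3*(V*j*(-3 + j) + V) = -3*(V + V*j*(-3 + j)) = -3*V - 3*V*j*(-3 + j))
N(K) = 18 - K (N(K) = 7 - (K - 11) = 7 - (-11 + K) = 7 + (11 - K) = 18 - K)
N((2 + 3)**2*(-4 + (6 + S(-4, 2)))) + 116 = (18 - (2 + 3)**2*(-4 + (6 + 3*(-4)*(-1 - 1*2**2 + 3*2)))) + 116 = (18 - 5**2*(-4 + (6 + 3*(-4)*(-1 - 1*4 + 6)))) + 116 = (18 - 25*(-4 + (6 + 3*(-4)*(-1 - 4 + 6)))) + 116 = (18 - 25*(-4 + (6 + 3*(-4)*1))) + 116 = (18 - 25*(-4 + (6 - 12))) + 116 = (18 - 25*(-4 - 6)) + 116 = (18 - 25*(-10)) + 116 = (18 - 1*(-250)) + 116 = (18 + 250) + 116 = 268 + 116 = 384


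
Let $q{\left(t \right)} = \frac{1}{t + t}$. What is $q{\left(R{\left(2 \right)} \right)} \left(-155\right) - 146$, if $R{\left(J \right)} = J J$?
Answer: $- \frac{1323}{8} \approx -165.38$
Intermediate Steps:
$R{\left(J \right)} = J^{2}$
$q{\left(t \right)} = \frac{1}{2 t}$
$q{\left(R{\left(2 \right)} \right)} \left(-155\right) - 146 = \frac{1}{2 \cdot 2^{2}} \left(-155\right) - 146 = \frac{1}{2 \cdot 4} \left(-155\right) - 146 = \frac{1}{2} \cdot \frac{1}{4} \left(-155\right) - 146 = \frac{1}{8} \left(-155\right) - 146 = - \frac{155}{8} - 146 = - \frac{1323}{8}$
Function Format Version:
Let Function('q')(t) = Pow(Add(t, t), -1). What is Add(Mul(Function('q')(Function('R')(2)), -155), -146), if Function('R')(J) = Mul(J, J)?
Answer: Rational(-1323, 8) ≈ -165.38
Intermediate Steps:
Function('R')(J) = Pow(J, 2)
Function('q')(t) = Mul(Rational(1, 2), Pow(t, -1)) (Function('q')(t) = Pow(Mul(2, t), -1) = Mul(Rational(1, 2), Pow(t, -1)))
Add(Mul(Function('q')(Function('R')(2)), -155), -146) = Add(Mul(Mul(Rational(1, 2), Pow(Pow(2, 2), -1)), -155), -146) = Add(Mul(Mul(Rational(1, 2), Pow(4, -1)), -155), -146) = Add(Mul(Mul(Rational(1, 2), Rational(1, 4)), -155), -146) = Add(Mul(Rational(1, 8), -155), -146) = Add(Rational(-155, 8), -146) = Rational(-1323, 8)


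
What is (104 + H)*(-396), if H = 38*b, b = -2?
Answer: -11088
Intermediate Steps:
H = -76 (H = 38*(-2) = -76)
(104 + H)*(-396) = (104 - 76)*(-396) = 28*(-396) = -11088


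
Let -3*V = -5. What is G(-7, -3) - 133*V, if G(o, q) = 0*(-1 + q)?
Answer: -665/3 ≈ -221.67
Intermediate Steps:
V = 5/3 (V = -⅓*(-5) = 5/3 ≈ 1.6667)
G(o, q) = 0
G(-7, -3) - 133*V = 0 - 133*5/3 = 0 - 665/3 = -665/3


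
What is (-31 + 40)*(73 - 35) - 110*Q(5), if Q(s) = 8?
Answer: -538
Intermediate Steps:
(-31 + 40)*(73 - 35) - 110*Q(5) = (-31 + 40)*(73 - 35) - 110*8 = 9*38 - 880 = 342 - 880 = -538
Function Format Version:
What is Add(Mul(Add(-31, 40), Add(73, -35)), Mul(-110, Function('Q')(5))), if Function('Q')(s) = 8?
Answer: -538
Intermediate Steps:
Add(Mul(Add(-31, 40), Add(73, -35)), Mul(-110, Function('Q')(5))) = Add(Mul(Add(-31, 40), Add(73, -35)), Mul(-110, 8)) = Add(Mul(9, 38), -880) = Add(342, -880) = -538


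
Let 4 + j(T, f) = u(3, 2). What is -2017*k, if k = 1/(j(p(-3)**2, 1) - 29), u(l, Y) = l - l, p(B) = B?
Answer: 2017/33 ≈ 61.121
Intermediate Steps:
u(l, Y) = 0
j(T, f) = -4 (j(T, f) = -4 + 0 = -4)
k = -1/33 (k = 1/(-4 - 29) = 1/(-33) = -1/33 ≈ -0.030303)
-2017*k = -2017*(-1/33) = 2017/33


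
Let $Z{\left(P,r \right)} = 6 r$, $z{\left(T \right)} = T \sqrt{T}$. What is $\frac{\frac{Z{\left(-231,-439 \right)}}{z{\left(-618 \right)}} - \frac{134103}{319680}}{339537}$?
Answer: $- \frac{44701}{36181062720} - \frac{439 i \sqrt{618}}{21612888198} \approx -1.2355 \cdot 10^{-6} - 5.0495 \cdot 10^{-7} i$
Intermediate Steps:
$z{\left(T \right)} = T^{\frac{3}{2}}$
$\frac{\frac{Z{\left(-231,-439 \right)}}{z{\left(-618 \right)}} - \frac{134103}{319680}}{339537} = \frac{\frac{6 \left(-439\right)}{\left(-618\right)^{\frac{3}{2}}} - \frac{134103}{319680}}{339537} = \left(- \frac{2634}{\left(-618\right) i \sqrt{618}} - \frac{44701}{106560}\right) \frac{1}{339537} = \left(- 2634 \frac{i \sqrt{618}}{381924} - \frac{44701}{106560}\right) \frac{1}{339537} = \left(- \frac{439 i \sqrt{618}}{63654} - \frac{44701}{106560}\right) \frac{1}{339537} = \left(- \frac{44701}{106560} - \frac{439 i \sqrt{618}}{63654}\right) \frac{1}{339537} = - \frac{44701}{36181062720} - \frac{439 i \sqrt{618}}{21612888198}$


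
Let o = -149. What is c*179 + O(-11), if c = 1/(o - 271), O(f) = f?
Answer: -4799/420 ≈ -11.426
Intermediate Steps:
c = -1/420 (c = 1/(-149 - 271) = 1/(-420) = -1/420 ≈ -0.0023810)
c*179 + O(-11) = -1/420*179 - 11 = -179/420 - 11 = -4799/420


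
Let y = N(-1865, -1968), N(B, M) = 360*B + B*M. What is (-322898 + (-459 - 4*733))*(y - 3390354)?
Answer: 127720608426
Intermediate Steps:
y = 2998920 (y = -1865*(360 - 1968) = -1865*(-1608) = 2998920)
(-322898 + (-459 - 4*733))*(y - 3390354) = (-322898 + (-459 - 4*733))*(2998920 - 3390354) = (-322898 + (-459 - 2932))*(-391434) = (-322898 - 3391)*(-391434) = -326289*(-391434) = 127720608426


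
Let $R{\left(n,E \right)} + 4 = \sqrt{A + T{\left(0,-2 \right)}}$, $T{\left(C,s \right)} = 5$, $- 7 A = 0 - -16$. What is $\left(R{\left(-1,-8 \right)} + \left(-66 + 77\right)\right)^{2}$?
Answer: $\frac{\left(49 + \sqrt{133}\right)^{2}}{49} \approx 74.779$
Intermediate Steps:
$A = - \frac{16}{7}$ ($A = - \frac{0 - -16}{7} = - \frac{0 + 16}{7} = \left(- \frac{1}{7}\right) 16 = - \frac{16}{7} \approx -2.2857$)
$R{\left(n,E \right)} = -4 + \frac{\sqrt{133}}{7}$ ($R{\left(n,E \right)} = -4 + \sqrt{- \frac{16}{7} + 5} = -4 + \sqrt{\frac{19}{7}} = -4 + \frac{\sqrt{133}}{7}$)
$\left(R{\left(-1,-8 \right)} + \left(-66 + 77\right)\right)^{2} = \left(\left(-4 + \frac{\sqrt{133}}{7}\right) + \left(-66 + 77\right)\right)^{2} = \left(\left(-4 + \frac{\sqrt{133}}{7}\right) + 11\right)^{2} = \left(7 + \frac{\sqrt{133}}{7}\right)^{2}$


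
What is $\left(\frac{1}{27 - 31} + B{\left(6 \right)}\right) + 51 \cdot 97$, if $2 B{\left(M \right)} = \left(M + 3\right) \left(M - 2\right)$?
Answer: $\frac{19859}{4} \approx 4964.8$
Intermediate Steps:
$B{\left(M \right)} = \frac{\left(-2 + M\right) \left(3 + M\right)}{2}$ ($B{\left(M \right)} = \frac{\left(M + 3\right) \left(M - 2\right)}{2} = \frac{\left(3 + M\right) \left(-2 + M\right)}{2} = \frac{\left(-2 + M\right) \left(3 + M\right)}{2}$)
$\left(\frac{1}{27 - 31} + B{\left(6 \right)}\right) + 51 \cdot 97 = \left(\frac{1}{27 - 31} + \left(-3 + \frac{1}{2} \cdot 6 + \frac{6^{2}}{2}\right)\right) + 51 \cdot 97 = \left(\frac{1}{-4} + \left(-3 + 3 + \frac{1}{2} \cdot 36\right)\right) + 4947 = \left(- \frac{1}{4} + \left(-3 + 3 + 18\right)\right) + 4947 = \left(- \frac{1}{4} + 18\right) + 4947 = \frac{71}{4} + 4947 = \frac{19859}{4}$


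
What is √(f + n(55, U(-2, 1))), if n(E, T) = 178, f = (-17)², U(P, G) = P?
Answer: √467 ≈ 21.610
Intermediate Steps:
f = 289
√(f + n(55, U(-2, 1))) = √(289 + 178) = √467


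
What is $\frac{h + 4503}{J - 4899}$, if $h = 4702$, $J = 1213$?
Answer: $- \frac{9205}{3686} \approx -2.4973$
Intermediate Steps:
$\frac{h + 4503}{J - 4899} = \frac{4702 + 4503}{1213 - 4899} = \frac{9205}{-3686} = 9205 \left(- \frac{1}{3686}\right) = - \frac{9205}{3686}$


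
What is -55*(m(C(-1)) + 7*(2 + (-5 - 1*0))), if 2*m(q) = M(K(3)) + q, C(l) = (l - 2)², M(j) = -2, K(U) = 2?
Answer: 1925/2 ≈ 962.50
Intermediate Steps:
C(l) = (-2 + l)²
m(q) = -1 + q/2 (m(q) = (-2 + q)/2 = -1 + q/2)
-55*(m(C(-1)) + 7*(2 + (-5 - 1*0))) = -55*((-1 + (-2 - 1)²/2) + 7*(2 + (-5 - 1*0))) = -55*((-1 + (½)*(-3)²) + 7*(2 + (-5 + 0))) = -55*((-1 + (½)*9) + 7*(2 - 5)) = -55*((-1 + 9/2) + 7*(-3)) = -55*(7/2 - 21) = -55*(-35/2) = 1925/2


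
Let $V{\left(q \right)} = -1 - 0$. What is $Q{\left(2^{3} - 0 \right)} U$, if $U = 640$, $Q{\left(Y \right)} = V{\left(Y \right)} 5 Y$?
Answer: $-25600$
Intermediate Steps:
$V{\left(q \right)} = -1$ ($V{\left(q \right)} = -1 + 0 = -1$)
$Q{\left(Y \right)} = - 5 Y$ ($Q{\left(Y \right)} = \left(-1\right) 5 Y = - 5 Y$)
$Q{\left(2^{3} - 0 \right)} U = - 5 \left(2^{3} - 0\right) 640 = - 5 \left(8 + 0\right) 640 = \left(-5\right) 8 \cdot 640 = \left(-40\right) 640 = -25600$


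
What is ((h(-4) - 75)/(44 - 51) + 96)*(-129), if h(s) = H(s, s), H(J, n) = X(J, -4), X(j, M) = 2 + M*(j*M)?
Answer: -104361/7 ≈ -14909.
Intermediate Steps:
X(j, M) = 2 + j*M² (X(j, M) = 2 + M*(M*j) = 2 + j*M²)
H(J, n) = 2 + 16*J (H(J, n) = 2 + J*(-4)² = 2 + J*16 = 2 + 16*J)
h(s) = 2 + 16*s
((h(-4) - 75)/(44 - 51) + 96)*(-129) = (((2 + 16*(-4)) - 75)/(44 - 51) + 96)*(-129) = (((2 - 64) - 75)/(-7) + 96)*(-129) = ((-62 - 75)*(-⅐) + 96)*(-129) = (-137*(-⅐) + 96)*(-129) = (137/7 + 96)*(-129) = (809/7)*(-129) = -104361/7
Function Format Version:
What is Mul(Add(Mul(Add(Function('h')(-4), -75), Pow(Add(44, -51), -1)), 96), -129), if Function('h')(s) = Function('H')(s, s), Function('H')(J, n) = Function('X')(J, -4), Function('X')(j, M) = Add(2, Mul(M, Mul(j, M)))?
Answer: Rational(-104361, 7) ≈ -14909.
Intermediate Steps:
Function('X')(j, M) = Add(2, Mul(j, Pow(M, 2))) (Function('X')(j, M) = Add(2, Mul(M, Mul(M, j))) = Add(2, Mul(j, Pow(M, 2))))
Function('H')(J, n) = Add(2, Mul(16, J)) (Function('H')(J, n) = Add(2, Mul(J, Pow(-4, 2))) = Add(2, Mul(J, 16)) = Add(2, Mul(16, J)))
Function('h')(s) = Add(2, Mul(16, s))
Mul(Add(Mul(Add(Function('h')(-4), -75), Pow(Add(44, -51), -1)), 96), -129) = Mul(Add(Mul(Add(Add(2, Mul(16, -4)), -75), Pow(Add(44, -51), -1)), 96), -129) = Mul(Add(Mul(Add(Add(2, -64), -75), Pow(-7, -1)), 96), -129) = Mul(Add(Mul(Add(-62, -75), Rational(-1, 7)), 96), -129) = Mul(Add(Mul(-137, Rational(-1, 7)), 96), -129) = Mul(Add(Rational(137, 7), 96), -129) = Mul(Rational(809, 7), -129) = Rational(-104361, 7)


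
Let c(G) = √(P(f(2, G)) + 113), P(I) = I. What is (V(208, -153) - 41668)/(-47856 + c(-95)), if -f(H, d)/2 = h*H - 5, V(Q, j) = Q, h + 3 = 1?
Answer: 396821952/458039321 + 8292*√131/458039321 ≈ 0.86656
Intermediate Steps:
h = -2 (h = -3 + 1 = -2)
f(H, d) = 10 + 4*H (f(H, d) = -2*(-2*H - 5) = -2*(-5 - 2*H) = 10 + 4*H)
c(G) = √131 (c(G) = √((10 + 4*2) + 113) = √((10 + 8) + 113) = √(18 + 113) = √131)
(V(208, -153) - 41668)/(-47856 + c(-95)) = (208 - 41668)/(-47856 + √131) = -41460/(-47856 + √131)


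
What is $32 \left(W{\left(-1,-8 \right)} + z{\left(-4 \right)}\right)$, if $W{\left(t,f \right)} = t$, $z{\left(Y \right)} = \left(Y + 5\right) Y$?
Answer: $-160$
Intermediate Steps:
$z{\left(Y \right)} = Y \left(5 + Y\right)$ ($z{\left(Y \right)} = \left(5 + Y\right) Y = Y \left(5 + Y\right)$)
$32 \left(W{\left(-1,-8 \right)} + z{\left(-4 \right)}\right) = 32 \left(-1 - 4 \left(5 - 4\right)\right) = 32 \left(-1 - 4\right) = 32 \left(-5\right) = -160$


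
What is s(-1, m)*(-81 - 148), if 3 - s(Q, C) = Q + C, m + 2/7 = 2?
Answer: -3664/7 ≈ -523.43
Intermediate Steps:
m = 12/7 (m = -2/7 + 2 = 12/7 ≈ 1.7143)
s(Q, C) = 3 - C - Q (s(Q, C) = 3 - (Q + C) = 3 - (C + Q) = 3 + (-C - Q) = 3 - C - Q)
s(-1, m)*(-81 - 148) = (3 - 1*12/7 - 1*(-1))*(-81 - 148) = (3 - 12/7 + 1)*(-229) = (16/7)*(-229) = -3664/7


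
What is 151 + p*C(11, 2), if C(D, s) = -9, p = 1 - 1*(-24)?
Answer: -74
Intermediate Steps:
p = 25 (p = 1 + 24 = 25)
151 + p*C(11, 2) = 151 + 25*(-9) = 151 - 225 = -74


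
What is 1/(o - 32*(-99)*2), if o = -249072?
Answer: -1/242736 ≈ -4.1197e-6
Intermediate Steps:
1/(o - 32*(-99)*2) = 1/(-249072 - 32*(-99)*2) = 1/(-249072 + 3168*2) = 1/(-249072 + 6336) = 1/(-242736) = -1/242736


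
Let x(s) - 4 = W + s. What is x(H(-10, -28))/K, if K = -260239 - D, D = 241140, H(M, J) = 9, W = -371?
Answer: 2/2801 ≈ 0.00071403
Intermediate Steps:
x(s) = -367 + s (x(s) = 4 + (-371 + s) = -367 + s)
K = -501379 (K = -260239 - 1*241140 = -260239 - 241140 = -501379)
x(H(-10, -28))/K = (-367 + 9)/(-501379) = -358*(-1/501379) = 2/2801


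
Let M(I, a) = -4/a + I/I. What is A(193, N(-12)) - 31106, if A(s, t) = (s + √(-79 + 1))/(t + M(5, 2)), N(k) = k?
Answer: -404571/13 - I*√78/13 ≈ -31121.0 - 0.67937*I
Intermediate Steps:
M(I, a) = 1 - 4/a (M(I, a) = -4/a + 1 = 1 - 4/a)
A(s, t) = (s + I*√78)/(-1 + t) (A(s, t) = (s + √(-79 + 1))/(t + (-4 + 2)/2) = (s + √(-78))/(t + (½)*(-2)) = (s + I*√78)/(t - 1) = (s + I*√78)/(-1 + t))
A(193, N(-12)) - 31106 = (193 + I*√78)/(-1 - 12) - 31106 = (193 + I*√78)/(-13) - 31106 = -(193 + I*√78)/13 - 31106 = (-193/13 - I*√78/13) - 31106 = -404571/13 - I*√78/13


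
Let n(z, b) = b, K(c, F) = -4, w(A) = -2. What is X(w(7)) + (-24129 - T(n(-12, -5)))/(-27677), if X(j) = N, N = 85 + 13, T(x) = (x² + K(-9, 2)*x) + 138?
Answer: 2736658/27677 ≈ 98.878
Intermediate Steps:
T(x) = 138 + x² - 4*x (T(x) = (x² - 4*x) + 138 = 138 + x² - 4*x)
N = 98
X(j) = 98
X(w(7)) + (-24129 - T(n(-12, -5)))/(-27677) = 98 + (-24129 - (138 + (-5)² - 4*(-5)))/(-27677) = 98 + (-24129 - (138 + 25 + 20))*(-1/27677) = 98 + (-24129 - 1*183)*(-1/27677) = 98 + (-24129 - 183)*(-1/27677) = 98 - 24312*(-1/27677) = 98 + 24312/27677 = 2736658/27677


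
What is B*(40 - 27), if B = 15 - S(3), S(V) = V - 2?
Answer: 182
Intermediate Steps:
S(V) = -2 + V
B = 14 (B = 15 - (-2 + 3) = 15 - 1*1 = 15 - 1 = 14)
B*(40 - 27) = 14*(40 - 27) = 14*13 = 182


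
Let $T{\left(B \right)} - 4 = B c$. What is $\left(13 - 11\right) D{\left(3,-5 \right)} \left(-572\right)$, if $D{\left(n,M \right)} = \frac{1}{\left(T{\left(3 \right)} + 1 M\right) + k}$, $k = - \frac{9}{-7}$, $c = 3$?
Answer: $- \frac{616}{5} \approx -123.2$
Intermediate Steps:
$T{\left(B \right)} = 4 + 3 B$ ($T{\left(B \right)} = 4 + B 3 = 4 + 3 B$)
$k = \frac{9}{7}$ ($k = \left(-9\right) \left(- \frac{1}{7}\right) = \frac{9}{7} \approx 1.2857$)
$D{\left(n,M \right)} = \frac{1}{\frac{100}{7} + M}$ ($D{\left(n,M \right)} = \frac{1}{\left(\left(4 + 3 \cdot 3\right) + 1 M\right) + \frac{9}{7}} = \frac{1}{\left(\left(4 + 9\right) + M\right) + \frac{9}{7}} = \frac{1}{\left(13 + M\right) + \frac{9}{7}} = \frac{1}{\frac{100}{7} + M}$)
$\left(13 - 11\right) D{\left(3,-5 \right)} \left(-572\right) = \left(13 - 11\right) \frac{7}{100 + 7 \left(-5\right)} \left(-572\right) = 2 \frac{7}{100 - 35} \left(-572\right) = 2 \cdot \frac{7}{65} \left(-572\right) = \frac{14}{65} \left(-572\right) = - \frac{616}{5}$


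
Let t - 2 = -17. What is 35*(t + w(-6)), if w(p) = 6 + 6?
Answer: -105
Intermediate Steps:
t = -15 (t = 2 - 17 = -15)
w(p) = 12
35*(t + w(-6)) = 35*(-15 + 12) = 35*(-3) = -105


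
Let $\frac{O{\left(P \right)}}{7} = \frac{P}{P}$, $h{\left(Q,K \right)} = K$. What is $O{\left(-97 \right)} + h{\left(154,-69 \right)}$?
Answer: $-62$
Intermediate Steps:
$O{\left(P \right)} = 7$ ($O{\left(P \right)} = 7 \frac{P}{P} = 7 \cdot 1 = 7$)
$O{\left(-97 \right)} + h{\left(154,-69 \right)} = 7 - 69 = -62$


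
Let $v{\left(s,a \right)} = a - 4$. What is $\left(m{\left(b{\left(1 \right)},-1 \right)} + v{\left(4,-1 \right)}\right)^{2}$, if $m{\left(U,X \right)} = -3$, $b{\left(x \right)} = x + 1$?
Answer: $64$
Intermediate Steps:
$b{\left(x \right)} = 1 + x$
$v{\left(s,a \right)} = -4 + a$ ($v{\left(s,a \right)} = a - 4 = -4 + a$)
$\left(m{\left(b{\left(1 \right)},-1 \right)} + v{\left(4,-1 \right)}\right)^{2} = \left(-3 - 5\right)^{2} = \left(-8\right)^{2} = 64$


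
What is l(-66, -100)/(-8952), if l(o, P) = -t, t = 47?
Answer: 47/8952 ≈ 0.0052502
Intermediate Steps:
l(o, P) = -47 (l(o, P) = -1*47 = -47)
l(-66, -100)/(-8952) = -47/(-8952) = -47*(-1/8952) = 47/8952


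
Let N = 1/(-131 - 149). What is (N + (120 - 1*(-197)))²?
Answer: 7878160081/78400 ≈ 1.0049e+5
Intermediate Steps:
N = -1/280 (N = 1/(-280) = -1/280 ≈ -0.0035714)
(N + (120 - 1*(-197)))² = (-1/280 + (120 - 1*(-197)))² = (-1/280 + (120 + 197))² = (-1/280 + 317)² = (88759/280)² = 7878160081/78400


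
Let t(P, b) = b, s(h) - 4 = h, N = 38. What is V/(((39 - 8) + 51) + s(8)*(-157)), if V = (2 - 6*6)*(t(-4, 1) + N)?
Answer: 39/53 ≈ 0.73585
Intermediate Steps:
s(h) = 4 + h
V = -1326 (V = (2 - 6*6)*(1 + 38) = (2 - 36)*39 = -34*39 = -1326)
V/(((39 - 8) + 51) + s(8)*(-157)) = -1326/(((39 - 8) + 51) + (4 + 8)*(-157)) = -1326/((31 + 51) + 12*(-157)) = -1326/(82 - 1884) = -1326/(-1802) = -1326*(-1/1802) = 39/53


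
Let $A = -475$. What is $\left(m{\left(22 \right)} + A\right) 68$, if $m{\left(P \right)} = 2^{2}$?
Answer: $-32028$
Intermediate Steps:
$m{\left(P \right)} = 4$
$\left(m{\left(22 \right)} + A\right) 68 = \left(4 - 475\right) 68 = \left(-471\right) 68 = -32028$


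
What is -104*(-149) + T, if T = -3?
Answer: 15493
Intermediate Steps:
-104*(-149) + T = -104*(-149) - 3 = 15496 - 3 = 15493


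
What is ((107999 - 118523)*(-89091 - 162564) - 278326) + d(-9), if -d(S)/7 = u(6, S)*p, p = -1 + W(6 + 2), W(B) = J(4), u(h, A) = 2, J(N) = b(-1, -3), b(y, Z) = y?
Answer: 2648138922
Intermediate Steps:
J(N) = -1
W(B) = -1
p = -2 (p = -1 - 1 = -2)
d(S) = 28 (d(S) = -14*(-2) = -7*(-4) = 28)
((107999 - 118523)*(-89091 - 162564) - 278326) + d(-9) = ((107999 - 118523)*(-89091 - 162564) - 278326) + 28 = (-10524*(-251655) - 278326) + 28 = (2648417220 - 278326) + 28 = 2648138894 + 28 = 2648138922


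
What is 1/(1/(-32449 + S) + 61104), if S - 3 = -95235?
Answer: 127681/7801819823 ≈ 1.6366e-5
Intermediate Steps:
S = -95232 (S = 3 - 95235 = -95232)
1/(1/(-32449 + S) + 61104) = 1/(1/(-32449 - 95232) + 61104) = 1/(1/(-127681) + 61104) = 1/(-1/127681 + 61104) = 1/(7801819823/127681) = 127681/7801819823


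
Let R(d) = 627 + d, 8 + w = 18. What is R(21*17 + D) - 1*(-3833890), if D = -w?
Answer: 3834864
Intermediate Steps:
w = 10 (w = -8 + 18 = 10)
D = -10 (D = -1*10 = -10)
R(21*17 + D) - 1*(-3833890) = (627 + (21*17 - 10)) - 1*(-3833890) = (627 + (357 - 10)) + 3833890 = (627 + 347) + 3833890 = 974 + 3833890 = 3834864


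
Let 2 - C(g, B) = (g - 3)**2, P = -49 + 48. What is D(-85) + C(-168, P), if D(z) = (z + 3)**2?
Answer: -22515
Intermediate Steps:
P = -1
C(g, B) = 2 - (-3 + g)**2 (C(g, B) = 2 - (g - 3)**2 = 2 - (-3 + g)**2)
D(z) = (3 + z)**2
D(-85) + C(-168, P) = (3 - 85)**2 + (2 - (-3 - 168)**2) = (-82)**2 + (2 - 1*(-171)**2) = 6724 + (2 - 1*29241) = 6724 + (2 - 29241) = 6724 - 29239 = -22515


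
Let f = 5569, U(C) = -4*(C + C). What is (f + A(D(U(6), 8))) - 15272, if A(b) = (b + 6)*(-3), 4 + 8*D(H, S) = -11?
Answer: -77723/8 ≈ -9715.4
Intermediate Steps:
U(C) = -8*C
D(H, S) = -15/8 (D(H, S) = -½ + (⅛)*(-11) = -½ - 11/8 = -15/8)
A(b) = -18 - 3*b (A(b) = (6 + b)*(-3) = -18 - 3*b)
(f + A(D(U(6), 8))) - 15272 = (5569 + (-18 - 3*(-15/8))) - 15272 = (5569 + (-18 + 45/8)) - 15272 = (5569 - 99/8) - 15272 = 44453/8 - 15272 = -77723/8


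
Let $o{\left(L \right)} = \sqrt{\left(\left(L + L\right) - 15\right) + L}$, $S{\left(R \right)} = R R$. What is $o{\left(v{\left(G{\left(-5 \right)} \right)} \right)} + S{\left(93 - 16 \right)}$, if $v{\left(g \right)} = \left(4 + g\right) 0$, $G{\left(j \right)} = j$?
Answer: $5929 + i \sqrt{15} \approx 5929.0 + 3.873 i$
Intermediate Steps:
$S{\left(R \right)} = R^{2}$
$v{\left(g \right)} = 0$
$o{\left(L \right)} = \sqrt{-15 + 3 L}$ ($o{\left(L \right)} = \sqrt{\left(2 L - 15\right) + L} = \sqrt{\left(-15 + 2 L\right) + L} = \sqrt{-15 + 3 L}$)
$o{\left(v{\left(G{\left(-5 \right)} \right)} \right)} + S{\left(93 - 16 \right)} = \sqrt{-15 + 3 \cdot 0} + \left(93 - 16\right)^{2} = \sqrt{-15 + 0} + 77^{2} = \sqrt{-15} + 5929 = i \sqrt{15} + 5929 = 5929 + i \sqrt{15}$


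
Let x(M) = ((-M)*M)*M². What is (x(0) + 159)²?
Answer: 25281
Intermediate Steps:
x(M) = -M⁴ (x(M) = (-M²)*M² = -M⁴)
(x(0) + 159)² = (-1*0⁴ + 159)² = (-1*0 + 159)² = (0 + 159)² = 159² = 25281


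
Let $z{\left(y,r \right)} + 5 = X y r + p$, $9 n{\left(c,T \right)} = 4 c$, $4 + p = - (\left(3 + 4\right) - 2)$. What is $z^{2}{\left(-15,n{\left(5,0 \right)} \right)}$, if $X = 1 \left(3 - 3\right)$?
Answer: $196$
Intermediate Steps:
$X = 0$ ($X = 1 \cdot 0 = 0$)
$p = -9$ ($p = -4 - \left(\left(3 + 4\right) - 2\right) = -4 - \left(7 - 2\right) = -4 - 5 = -9$)
$n{\left(c,T \right)} = \frac{4 c}{9}$
$z{\left(y,r \right)} = -14$ ($z{\left(y,r \right)} = -5 + \left(0 y r - 9\right) = -5 - \left(9 + 0 r\right) = -5 + \left(0 - 9\right) = -5 - 9 = -14$)
$z^{2}{\left(-15,n{\left(5,0 \right)} \right)} = \left(-14\right)^{2} = 196$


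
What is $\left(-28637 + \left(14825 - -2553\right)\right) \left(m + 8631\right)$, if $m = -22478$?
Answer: $155903373$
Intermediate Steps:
$\left(-28637 + \left(14825 - -2553\right)\right) \left(m + 8631\right) = \left(-28637 + \left(14825 - -2553\right)\right) \left(-22478 + 8631\right) = \left(-28637 + \left(14825 + 2553\right)\right) \left(-13847\right) = \left(-28637 + 17378\right) \left(-13847\right) = \left(-11259\right) \left(-13847\right) = 155903373$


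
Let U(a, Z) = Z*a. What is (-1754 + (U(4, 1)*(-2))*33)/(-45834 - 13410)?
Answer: 1009/29622 ≈ 0.034063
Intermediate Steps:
(-1754 + (U(4, 1)*(-2))*33)/(-45834 - 13410) = (-1754 + ((1*4)*(-2))*33)/(-45834 - 13410) = (-1754 + (4*(-2))*33)/(-59244) = (-1754 - 8*33)*(-1/59244) = (-1754 - 264)*(-1/59244) = -2018*(-1/59244) = 1009/29622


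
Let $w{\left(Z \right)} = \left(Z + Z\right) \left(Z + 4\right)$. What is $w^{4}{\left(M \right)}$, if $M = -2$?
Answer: $4096$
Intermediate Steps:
$w{\left(Z \right)} = 2 Z \left(4 + Z\right)$
$w^{4}{\left(M \right)} = \left(2 \left(-2\right) \left(4 - 2\right)\right)^{4} = \left(2 \left(-2\right) 2\right)^{4} = \left(-8\right)^{4} = 4096$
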